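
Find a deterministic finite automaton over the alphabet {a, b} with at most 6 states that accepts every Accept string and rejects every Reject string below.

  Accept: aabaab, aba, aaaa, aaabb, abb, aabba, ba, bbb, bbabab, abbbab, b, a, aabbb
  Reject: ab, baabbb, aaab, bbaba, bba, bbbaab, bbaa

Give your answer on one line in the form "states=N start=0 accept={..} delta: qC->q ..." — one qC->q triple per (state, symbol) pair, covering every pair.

states=6 start=0 accept={0,1,2,4} delta: 0a->1 0b->2 1a->1 1b->3 2a->2 2b->4 3a->2 3b->0 4a->5 4b->1 5a->3 5b->4

State merging on the prefix tree: take the shortest (then alphabetical) example prefix whose next move is undefined and point that move at state 0, else 1, else 2, ...; a target is out if some Accept/Reject pair would then sit in one state with the same input left (inseparable). If every existing state is out, open a new one.
a: 0a undefined. 0a->0: no, aabba/bba meet in 0 with "bba" left. Open state 1: 0a->1.
b: 0b undefined. 0b->0: no, aba/bbaba meet in 1 with "ba" left. 0b->1: no, aba/bba meet in 1 with "ba" left. Open state 2: 0b->2.
aa: 1a undefined. 1a->0: no, aabba/bba meet in 2 with "ba" left. 1a->1: ok.
ab: 1b undefined. 1b->0: no, aabaab/ab meet in 0. 1b->1: no, aabaab/ab meet in 1. 1b->2: no, aabba/bba meet in 2 with "ba" left. Open state 3: 1b->3.
ba: 2a undefined. 2a->0: no, aabbb/baabbb meet in 3 with "bb" left. 2a->1: no, aabbb/baabbb meet in 3 with "bb" left. 2a->2: ok.
bb: 2b undefined. 2b->0: no, aba/bbaba meet in 3 with "a" left. 2b->1: no, aabaab/bbbaab meet in 3 with "aab" left. 2b->2: no, ba/baabbb meet in 2. 2b->3: no, aba/bba meet in 3 with "a" left. Open state 4: 2b->4.
aba: 3a undefined. 3a->0: no, aabaab/ab meet in 3. 3a->1: no, aabaab/ab meet in 3. 3a->2: ok.
abb: 3b undefined. 3b->0: ok.
bba: 4a undefined. 4a->0: no, aba/bbaba meet in 2. 4a->1: no, aba/bbaba meet in 2. 4a->2: no, aba/bbaba meet in 2. 4a->3: no, aba/bbaa meet in 2. 4a->4: no, aabaab/bba meet in 4. Open state 5: 4a->5.
bbb: 4b undefined. 4b->0: no, aba/baabbb meet in 2. 4b->1: ok.
bbaa: 5a undefined. 5a->0: no, aaabb/bbaa meet in 0. 5a->1: no, aaaa/bbaa meet in 1. 5a->2: no, aba/bbaa meet in 2. 5a->3: ok.
bbab: 5b undefined. 5b->0: no, aaaa/bbaba meet in 1. 5b->1: no, aaaa/bbaba meet in 1. 5b->2: no, aba/bbaba meet in 2. 5b->3: no, aba/bbaba meet in 2. 5b->4: ok.
All examples now run through 6 states with every (state, symbol) defined. Accept strings end in {0,1,2,4}, Reject strings end in {3,5}; accept={0,1,2,4}.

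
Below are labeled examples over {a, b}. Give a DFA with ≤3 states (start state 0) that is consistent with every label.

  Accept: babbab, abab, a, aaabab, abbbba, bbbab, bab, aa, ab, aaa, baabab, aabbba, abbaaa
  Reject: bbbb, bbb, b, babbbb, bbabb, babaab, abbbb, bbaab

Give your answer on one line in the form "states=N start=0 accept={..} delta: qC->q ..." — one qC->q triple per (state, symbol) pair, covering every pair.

states=3 start=0 accept={1,2} delta: 0a->1 0b->0 1a->2 1b->2 2a->1 2b->0

Fold the examples into a partial DFA from state 0: repeatedly fix the first undefined (state, symbol) met by the shortest-then-alphabetical prefix, trying targets in increasing order and rejecting any under which an Accept and a Reject string meet in one state with the same remainder; add a state when all current targets are rejected. Accepting states are where Accept strings end.
a: 0a undefined. 0a->0: no, ab/b meet in 0 with "b" left. Open state 1: 0a->1.
b: 0b undefined. 0b->0: ok.
aa: 1a undefined. 1a->0: no, aa/bbbb meet in 0. 1a->1: no, bbbab/bbaab meet in 1 with "b" left. Open state 2: 1a->2.
ab: 1b undefined. 1b->0: no, babbab/bbbb meet in 0. 1b->1: no, babbab/bbaab meet in 2 with "b" left. 1b->2: ok.
aaa: 2a undefined. 2a->0: no, abab/bbbb meet in 0. 2a->1: ok.
aab: 2b undefined. 2b->0: ok.
All examples now run through 3 states with every (state, symbol) defined. Accept strings end in {1,2}, Reject strings end in {0}; accept={1,2}.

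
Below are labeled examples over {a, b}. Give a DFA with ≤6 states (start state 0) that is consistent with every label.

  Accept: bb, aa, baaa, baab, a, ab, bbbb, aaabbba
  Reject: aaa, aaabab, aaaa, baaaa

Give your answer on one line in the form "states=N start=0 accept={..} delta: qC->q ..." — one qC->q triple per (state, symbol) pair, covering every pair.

states=6 start=0 accept={0,1,2,5} delta: 0a->1 0b->2 1a->2 1b->0 2a->3 2b->0 3a->4 3b->4 4a->5 4b->1 5a->3 5b->3

State merging on the prefix tree: take the shortest (then alphabetical) example prefix whose next move is undefined and point that move at state 0, else 1, else 2, ...; a target is out if some Accept/Reject pair would then sit in one state with the same input left (inseparable). If every existing state is out, open a new one.
a: 0a undefined. 0a->0: no, aa/aaa meet in 0. Open state 1: 0a->1.
b: 0b undefined. 0b->0: no, baaa/aaa meet in 1 with "aa" left. 0b->1: no, baaa/aaaa meet in 1 with "aaa" left. Open state 2: 0b->2.
aa: 1a undefined. 1a->0: no, aa/aaaa meet in 0. 1a->1: no, aa/aaa meet in 1. 1a->2: ok.
ab: 1b undefined. 1b->0: ok.
ba: 2a undefined. 2a->0: no, aa/aaabab meet in 2. 2a->1: no, aa/aaaa meet in 2. 2a->2: no, aa/aaa meet in 2. Open state 3: 2a->3.
bb: 2b undefined. 2b->0: ok.
baa: 3a undefined. 3a->0: no, bb/aaaa meet in 0. 3a->1: no, a/aaaa meet in 1. 3a->2: no, aa/aaaa meet in 2. 3a->3: no, baaa/aaa meet in 3. Open state 4: 3a->4.
aaab: 3b undefined. 3b->0: no, bb/aaabab meet in 0. 3b->1: no, bb/aaabab meet in 0. 3b->2: no, aa/aaabab meet in 2. 3b->3: no, baab/aaabab meet in 4 with "b" left. 3b->4: ok.
baaa: 4a undefined. 4a->0: no, aa/aaabab meet in 2. 4a->1: no, bb/aaabab meet in 0. 4a->2: no, bb/aaabab meet in 0. 4a->3: no, baaa/aaa meet in 3. 4a->4: no, baaa/aaaa meet in 4. Open state 5: 4a->5.
baab: 4b undefined. 4b->0: no, aaabbba/aaa meet in 3. 4b->1: ok.
baaaa: 5a undefined. 5a->0: no, bb/baaaa meet in 0. 5a->1: no, baab/baaaa meet in 1. 5a->2: no, aa/baaaa meet in 2. 5a->3: ok.
aaabab: 5b undefined. 5b->0: no, bb/aaabab meet in 0. 5b->1: no, baab/aaabab meet in 1. 5b->2: no, aa/aaabab meet in 2. 5b->3: ok.
All examples now run through 6 states with every (state, symbol) defined. Accept strings end in {0,1,2,5}, Reject strings end in {3,4}; accept={0,1,2,5}.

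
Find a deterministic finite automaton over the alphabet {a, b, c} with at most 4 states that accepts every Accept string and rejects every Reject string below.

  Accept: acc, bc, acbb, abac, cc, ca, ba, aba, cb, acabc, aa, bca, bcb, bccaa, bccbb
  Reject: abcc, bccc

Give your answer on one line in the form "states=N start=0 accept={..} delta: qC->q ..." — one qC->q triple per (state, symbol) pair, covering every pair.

states=4 start=0 accept={0,1,2} delta: 0a->0 0b->1 0c->0 1a->0 1b->0 1c->2 2a->0 2b->0 2c->3 3a->0 3b->0 3c->3

State merging on the prefix tree: take the shortest (then alphabetical) example prefix whose next move is undefined and point that move at state 0, else 1, else 2, ...; a target is out if some Accept/Reject pair would then sit in one state with the same input left (inseparable). If every existing state is out, open a new one.
a: 0a undefined. 0a->0: ok.
b: 0b undefined. 0b->0: no, acc/abcc meet in 0 with "cc" left. Open state 1: 0b->1.
c: 0c undefined. 0c->0: ok.
ba: 1a undefined. 1a->0: ok.
bc: 1c undefined. 1c->0: no, acc/abcc meet in 0. 1c->1: no, bc/abcc meet in 1. Open state 2: 1c->2.
bca: 2a undefined. 2a->0: ok.
bcb: 2b undefined. 2b->0: ok.
bcc: 2c undefined. 2c->0: no, acc/abcc meet in 0. 2c->1: no, bc/bccc meet in 2. 2c->2: no, bc/abcc meet in 2. Open state 3: 2c->3.
acbb: 1b undefined. 1b->0: ok.
bcca: 3a undefined. 3a->0: ok.
bccb: 3b undefined. 3b->0: ok.
bccc: 3c undefined. 3c->0: no, acc/bccc meet in 0. 3c->1: no, cb/bccc meet in 1. 3c->2: no, bc/bccc meet in 2. 3c->3: ok.
All examples now run through 4 states with every (state, symbol) defined. Accept strings end in {0,1,2}, Reject strings end in {3}; accept={0,1,2}.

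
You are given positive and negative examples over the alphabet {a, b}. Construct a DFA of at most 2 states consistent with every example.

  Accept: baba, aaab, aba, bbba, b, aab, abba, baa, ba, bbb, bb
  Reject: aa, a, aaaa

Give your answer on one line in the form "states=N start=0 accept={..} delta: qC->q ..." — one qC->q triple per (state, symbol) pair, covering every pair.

Grow the machine one transition at a time. Run the examples from 0; the earliest place one falls off (shortest prefix, ties alphabetical) gets sent to the lowest-numbered state that keeps every Accept/Reject pair distinguishable — a pair clashes when both reach the same state with identical unread suffix — and to a fresh state only if none does.
a: 0a undefined. 0a->0: ok.
b: 0b undefined. 0b->0: no, baba/aa meet in 0. Open state 1: 0b->1.
ba: 1a undefined. 1a->0: no, baba/aa meet in 0. 1a->1: ok.
bb: 1b undefined. 1b->0: no, baba/aa meet in 0. 1b->1: ok.
All examples now run through 2 states with every (state, symbol) defined. Accept strings end in {1}, Reject strings end in {0}; accept={1}.

states=2 start=0 accept={1} delta: 0a->0 0b->1 1a->1 1b->1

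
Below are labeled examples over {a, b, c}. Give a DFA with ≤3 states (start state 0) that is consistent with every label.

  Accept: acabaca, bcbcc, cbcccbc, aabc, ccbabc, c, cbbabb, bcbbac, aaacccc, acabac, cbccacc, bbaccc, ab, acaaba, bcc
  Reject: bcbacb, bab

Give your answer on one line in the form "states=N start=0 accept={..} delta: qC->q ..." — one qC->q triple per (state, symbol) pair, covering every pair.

states=3 start=0 accept={0,1} delta: 0a->0 0b->1 0c->0 1a->1 1b->2 1c->1 2a->1 2b->0 2c->0

Grow the machine one transition at a time. Run the examples from 0; the earliest place one falls off (shortest prefix, ties alphabetical) gets sent to the lowest-numbered state that keeps every Accept/Reject pair distinguishable — a pair clashes when both reach the same state with identical unread suffix — and to a fresh state only if none does.
a: 0a undefined. 0a->0: ok.
b: 0b undefined. 0b->0: no, ab/bab meet in 0. Open state 1: 0b->1.
c: 0c undefined. 0c->0: ok.
ba: 1a undefined. 1a->0: no, ab/bab meet in 1. 1a->1: ok.
bb: 1b undefined. 1b->0: no, ccbabc/bab meet in 0. 1b->1: no, cbbabb/bab meet in 1. Open state 2: 1b->2.
bc: 1c undefined. 1c->0: no, ab/bcbacb meet in 1. 1c->1: ok.
bba: 2a undefined. 2a->0: no, acabaca/bcbacb meet in 1. 2a->1: ok.
bcbb: 2b undefined. 2b->0: ok.
bcbc: 2c undefined. 2c->0: ok.
All examples now run through 3 states with every (state, symbol) defined. Accept strings end in {0,1}, Reject strings end in {2}; accept={0,1}.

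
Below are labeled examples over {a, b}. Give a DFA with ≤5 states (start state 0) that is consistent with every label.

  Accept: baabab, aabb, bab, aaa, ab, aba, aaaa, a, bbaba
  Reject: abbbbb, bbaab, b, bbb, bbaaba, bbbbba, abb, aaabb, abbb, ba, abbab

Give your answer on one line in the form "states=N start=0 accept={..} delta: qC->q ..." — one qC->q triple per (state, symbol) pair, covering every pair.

Fold the examples into a partial DFA from state 0: repeatedly fix the first undefined (state, symbol) met by the shortest-then-alphabetical prefix, trying targets in increasing order and rejecting any under which an Accept and a Reject string meet in one state with the same remainder; add a state when all current targets are rejected. Accepting states are where Accept strings end.
a: 0a undefined. 0a->0: no, aabb/abb meet in 0 with "bb" left. Open state 1: 0a->1.
b: 0b undefined. 0b->0: no, a/bbbbba meet in 1. 0b->1: no, a/b meet in 1. Open state 2: 0b->2.
aa: 1a undefined. 1a->0: ok.
ab: 1b undefined. 1b->0: no, aabb/abbb meet in 2 with "b" left. 1b->1: no, aaa/abbbbb meet in 1. 1b->2: no, aabb/abb meet in 2 with "b" left. Open state 3: 1b->3.
ba: 2a undefined. 2a->0: no, bab/b meet in 2. 2a->1: no, aaa/ba meet in 1. 2a->2: ok.
bb: 2b undefined. 2b->0: ok.
aba: 3a undefined. 3a->0: ok.
abb: 3b undefined. 3b->0: no, baabab/abbab meet in 3. 3b->1: no, baabab/abbbbb meet in 3. 3b->2: no, aabb/abbbbb meet in 0. 3b->3: no, baabab/abbbbb meet in 3. Open state 4: 3b->4.
abba: 4a undefined. 4a->0: ok.
abbb: 4b undefined. 4b->0: no, aabb/abbbbb meet in 0. 4b->1: no, aaa/abbb meet in 1. 4b->2: ok.
All examples now run through 5 states with every (state, symbol) defined. Accept strings end in {0,1,3}, Reject strings end in {2,4}; accept={0,1,3}.

states=5 start=0 accept={0,1,3} delta: 0a->1 0b->2 1a->0 1b->3 2a->2 2b->0 3a->0 3b->4 4a->0 4b->2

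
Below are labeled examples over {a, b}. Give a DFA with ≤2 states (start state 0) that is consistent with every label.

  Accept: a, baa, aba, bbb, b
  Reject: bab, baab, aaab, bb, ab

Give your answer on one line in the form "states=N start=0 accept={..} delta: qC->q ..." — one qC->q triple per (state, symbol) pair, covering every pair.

states=2 start=0 accept={1} delta: 0a->1 0b->1 1a->1 1b->0

State merging on the prefix tree: take the shortest (then alphabetical) example prefix whose next move is undefined and point that move at state 0, else 1, else 2, ...; a target is out if some Accept/Reject pair would then sit in one state with the same input left (inseparable). If every existing state is out, open a new one.
a: 0a undefined. 0a->0: no, b/aaab meet in 0 with "b" left. Open state 1: 0a->1.
b: 0b undefined. 0b->0: no, bbb/bb meet in 0. 0b->1: ok.
aa: 1a undefined. 1a->0: no, a/bab meet in 1. 1a->1: ok.
ab: 1b undefined. 1b->0: ok.
All examples now run through 2 states with every (state, symbol) defined. Accept strings end in {1}, Reject strings end in {0}; accept={1}.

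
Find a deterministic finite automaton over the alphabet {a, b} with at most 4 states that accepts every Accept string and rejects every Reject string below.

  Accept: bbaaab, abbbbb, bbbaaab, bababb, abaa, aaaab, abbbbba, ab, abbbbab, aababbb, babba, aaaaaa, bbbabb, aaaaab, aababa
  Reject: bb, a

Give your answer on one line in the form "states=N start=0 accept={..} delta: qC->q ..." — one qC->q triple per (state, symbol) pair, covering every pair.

states=4 start=0 accept={2,3} delta: 0a->1 0b->0 1a->2 1b->2 2a->1 2b->3 3a->2 3b->1

Fold the examples into a partial DFA from state 0: repeatedly fix the first undefined (state, symbol) met by the shortest-then-alphabetical prefix, trying targets in increasing order and rejecting any under which an Accept and a Reject string meet in one state with the same remainder; add a state when all current targets are rejected. Accepting states are where Accept strings end.
a: 0a undefined. 0a->0: no, aaaaaa/a meet in 0. Open state 1: 0a->1.
b: 0b undefined. 0b->0: ok.
aa: 1a undefined. 1a->0: no, aaaab/bb meet in 0. 1a->1: no, aaaaaa/a meet in 1. Open state 2: 1a->2.
ab: 1b undefined. 1b->0: no, abbbbb/bb meet in 0. 1b->1: no, abbbbb/a meet in 1. 1b->2: ok.
aaa: 2a undefined. 2a->0: no, bbaaab/bb meet in 0. 2a->1: ok.
aab: 2b undefined. 2b->0: no, abbbbb/bb meet in 0. 2b->1: no, bababb/a meet in 1. 2b->2: no, abbbbba/a meet in 1. Open state 3: 2b->3.
aaba: 3a undefined. 3a->0: no, aababbb/bb meet in 0. 3a->1: no, babba/a meet in 1. 3a->2: ok.
abbb: 3b undefined. 3b->0: no, abbbbb/bb meet in 0. 3b->1: ok.
All examples now run through 4 states with every (state, symbol) defined. Accept strings end in {2,3}, Reject strings end in {0,1}; accept={2,3}.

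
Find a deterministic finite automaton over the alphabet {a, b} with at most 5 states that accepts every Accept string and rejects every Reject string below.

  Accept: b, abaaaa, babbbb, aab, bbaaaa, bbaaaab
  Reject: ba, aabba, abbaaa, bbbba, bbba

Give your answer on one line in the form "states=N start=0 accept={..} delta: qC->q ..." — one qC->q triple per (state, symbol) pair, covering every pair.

states=3 start=0 accept={1} delta: 0a->0 0b->1 1a->2 1b->1 2a->1 2b->0

State merging on the prefix tree: take the shortest (then alphabetical) example prefix whose next move is undefined and point that move at state 0, else 1, else 2, ...; a target is out if some Accept/Reject pair would then sit in one state with the same input left (inseparable). If every existing state is out, open a new one.
a: 0a undefined. 0a->0: ok.
b: 0b undefined. 0b->0: no, b/ba meet in 0. Open state 1: 0b->1.
ba: 1a undefined. 1a->0: no, abaaaa/ba meet in 0. 1a->1: no, b/ba meet in 1. Open state 2: 1a->2.
bb: 1b undefined. 1b->0: no, bbaaaa/aabba meet in 0. 1b->1: ok.
bab: 2b undefined. 2b->0: ok.
abaa: 2a undefined. 2a->0: no, abaaaa/abbaaa meet in 0. 2a->1: ok.
All examples now run through 3 states with every (state, symbol) defined. Accept strings end in {1}, Reject strings end in {2}; accept={1}.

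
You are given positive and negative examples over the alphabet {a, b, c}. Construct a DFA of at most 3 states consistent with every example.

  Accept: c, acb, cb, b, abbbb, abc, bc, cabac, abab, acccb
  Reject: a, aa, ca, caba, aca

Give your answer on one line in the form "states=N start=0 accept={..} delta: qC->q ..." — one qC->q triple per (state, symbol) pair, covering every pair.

states=2 start=0 accept={1} delta: 0a->0 0b->1 0c->1 1a->0 1b->1 1c->1

Fold the examples into a partial DFA from state 0: repeatedly fix the first undefined (state, symbol) met by the shortest-then-alphabetical prefix, trying targets in increasing order and rejecting any under which an Accept and a Reject string meet in one state with the same remainder; add a state when all current targets are rejected. Accepting states are where Accept strings end.
a: 0a undefined. 0a->0: ok.
b: 0b undefined. 0b->0: no, b/a meet in 0. Open state 1: 0b->1.
c: 0c undefined. 0c->0: no, c/a meet in 0. 0c->1: ok.
bc: 1c undefined. 1c->0: no, abc/a meet in 0. 1c->1: ok.
ca: 1a undefined. 1a->0: ok.
cb: 1b undefined. 1b->0: no, acb/a meet in 0. 1b->1: ok.
All examples now run through 2 states with every (state, symbol) defined. Accept strings end in {1}, Reject strings end in {0}; accept={1}.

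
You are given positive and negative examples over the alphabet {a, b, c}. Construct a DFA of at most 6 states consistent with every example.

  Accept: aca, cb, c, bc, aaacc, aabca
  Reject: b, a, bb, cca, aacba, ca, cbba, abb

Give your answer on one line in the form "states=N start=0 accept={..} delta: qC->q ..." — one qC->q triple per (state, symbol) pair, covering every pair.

Grow the machine one transition at a time. Run the examples from 0; the earliest place one falls off (shortest prefix, ties alphabetical) gets sent to the lowest-numbered state that keeps every Accept/Reject pair distinguishable — a pair clashes when both reach the same state with identical unread suffix — and to a fresh state only if none does.
a: 0a undefined. 0a->0: no, aca/ca meet in 0 with "ca" left. Open state 1: 0a->1.
b: 0b undefined. 0b->0: ok.
c: 0c undefined. 0c->0: no, cb/b meet in 0. 0c->1: no, aca/cca meet in 1 with "ca" left. Open state 2: 0c->2.
aa: 1a undefined. 1a->0: no, aabca/ca meet in 2 with "a" left. 1a->1: ok.
ab: 1b undefined. 1b->0: no, aabca/ca meet in 2 with "a" left. 1b->1: ok.
ac: 1c undefined. 1c->0: no, aca/a meet in 1. 1c->1: no, aca/a meet in 1. 1c->2: no, aca/ca meet in 2 with "a" left. Open state 3: 1c->3.
ca: 2a undefined. 2a->0: ok.
cb: 2b undefined. 2b->0: no, cb/b meet in 0. 2b->1: no, cb/a meet in 1. 2b->2: ok.
cc: 2c undefined. 2c->0: ok.
aca: 3a undefined. 3a->0: no, aca/b meet in 0. 3a->1: no, aca/a meet in 1. 3a->2: ok.
aacb: 3b undefined. 3b->0: ok.
aaacc: 3c undefined. 3c->0: no, aaacc/b meet in 0. 3c->1: no, aaacc/a meet in 1. 3c->2: ok.
All examples now run through 4 states with every (state, symbol) defined. Accept strings end in {2}, Reject strings end in {0,1}; accept={2}.

states=4 start=0 accept={2} delta: 0a->1 0b->0 0c->2 1a->1 1b->1 1c->3 2a->0 2b->2 2c->0 3a->2 3b->0 3c->2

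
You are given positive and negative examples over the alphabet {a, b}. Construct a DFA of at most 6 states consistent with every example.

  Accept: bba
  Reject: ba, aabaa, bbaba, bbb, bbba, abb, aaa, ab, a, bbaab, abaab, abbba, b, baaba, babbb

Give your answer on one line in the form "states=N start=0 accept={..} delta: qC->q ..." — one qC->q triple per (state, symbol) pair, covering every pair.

states=4 start=0 accept={3} delta: 0a->0 0b->1 1a->0 1b->2 2a->3 2b->0 3a->0 3b->0

Grow the machine one transition at a time. Run the examples from 0; the earliest place one falls off (shortest prefix, ties alphabetical) gets sent to the lowest-numbered state that keeps every Accept/Reject pair distinguishable — a pair clashes when both reach the same state with identical unread suffix — and to a fresh state only if none does.
a: 0a undefined. 0a->0: ok.
b: 0b undefined. 0b->0: no, bba/ba meet in 0. Open state 1: 0b->1.
ba: 1a undefined. 1a->0: ok.
bb: 1b undefined. 1b->0: no, bba/ba meet in 0. 1b->1: no, bba/ba meet in 0. Open state 2: 1b->2.
bba: 2a undefined. 2a->0: no, bba/ba meet in 0. 2a->1: no, bba/bbaba meet in 1. 2a->2: no, bba/abb meet in 2. Open state 3: 2a->3.
bbb: 2b undefined. 2b->0: ok.
bbaa: 3a undefined. 3a->0: ok.
bbab: 3b undefined. 3b->0: ok.
All examples now run through 4 states with every (state, symbol) defined. Accept strings end in {3}, Reject strings end in {0,1,2}; accept={3}.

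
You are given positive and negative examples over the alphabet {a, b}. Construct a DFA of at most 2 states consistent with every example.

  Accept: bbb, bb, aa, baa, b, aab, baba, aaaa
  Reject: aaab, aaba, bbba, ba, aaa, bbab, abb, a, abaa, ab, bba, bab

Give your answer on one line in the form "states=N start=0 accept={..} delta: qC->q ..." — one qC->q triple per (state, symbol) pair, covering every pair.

states=2 start=0 accept={0} delta: 0a->1 0b->0 1a->0 1b->1

Grow the machine one transition at a time. Run the examples from 0; the earliest place one falls off (shortest prefix, ties alphabetical) gets sent to the lowest-numbered state that keeps every Accept/Reject pair distinguishable — a pair clashes when both reach the same state with identical unread suffix — and to a fresh state only if none does.
a: 0a undefined. 0a->0: no, bb/abb meet in 0 with "bb" left. Open state 1: 0a->1.
b: 0b undefined. 0b->0: ok.
aa: 1a undefined. 1a->0: ok.
ab: 1b undefined. 1b->0: no, bbb/aaab meet in 0. 1b->1: ok.
All examples now run through 2 states with every (state, symbol) defined. Accept strings end in {0}, Reject strings end in {1}; accept={0}.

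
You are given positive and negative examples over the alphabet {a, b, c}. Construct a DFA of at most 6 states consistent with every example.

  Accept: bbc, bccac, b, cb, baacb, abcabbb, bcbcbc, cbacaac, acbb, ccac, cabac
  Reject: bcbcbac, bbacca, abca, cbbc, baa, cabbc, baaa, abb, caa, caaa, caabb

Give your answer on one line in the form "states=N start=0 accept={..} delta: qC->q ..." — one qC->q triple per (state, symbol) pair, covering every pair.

states=6 start=0 accept={1,2,3,5} delta: 0a->0 0b->1 0c->2 1a->0 1b->0 1c->1 2a->3 2b->3 2c->0 3a->4 3b->5 3c->1 4a->0 4b->1 4c->0 5a->0 5b->2 5c->0

Fold the examples into a partial DFA from state 0: repeatedly fix the first undefined (state, symbol) met by the shortest-then-alphabetical prefix, trying targets in increasing order and rejecting any under which an Accept and a Reject string meet in one state with the same remainder; add a state when all current targets are rejected. Accepting states are where Accept strings end.
a: 0a undefined. 0a->0: ok.
b: 0b undefined. 0b->0: no, b/baa meet in 0. Open state 1: 0b->1.
c: 0c undefined. 0c->0: no, bbc/cbbc meet in 1 with "bc" left. 0c->1: no, cb/abb meet in 1 with "b" left. Open state 2: 0c->2.
ba: 1a undefined. 1a->0: ok.
bb: 1b undefined. 1b->0: ok.
bc: 1c undefined. 1c->0: no, bbc/bcbcbac meet in 2. 1c->1: ok.
ca: 2a undefined. 2a->0: no, bbc/cabbc meet in 2. 2a->1: no, b/cabbc meet in 1. 2a->2: no, bbc/caa meet in 2. Open state 3: 2a->3.
cb: 2b undefined. 2b->0: no, bbc/bcbcbac meet in 2. 2b->1: no, bbc/bcbcbac meet in 2. 2b->2: no, bcbcbc/cbbc meet in 2 with "c" left. 2b->3: ok.
cc: 2c undefined. 2c->0: ok.
caa: 3a undefined. 3a->0: no, bbc/bcbcbac meet in 2. 3a->1: no, b/bcbcbac meet in 1. 3a->2: no, bbc/caa meet in 2. 3a->3: no, cb/caa meet in 3. Open state 4: 3a->4.
cab: 3b undefined. 3b->0: no, bbc/cbbc meet in 2. 3b->1: no, bbc/cabbc meet in 2. 3b->2: no, bcbcbc/cabbc meet in 3 with "c" left. 3b->3: no, bcbcbc/cbbc meet in 3 with "c" left. 3b->4: no, acbb/caa meet in 4. Open state 5: 3b->5.
caaa: 4a undefined. 4a->0: ok.
caab: 4b undefined. 4b->0: no, b/caabb meet in 1. 4b->1: ok.
caba: 5a undefined. 5a->0: ok.
cabb: 5b undefined. 5b->0: no, bbc/cabbc meet in 2. 5b->1: no, b/cabbc meet in 1. 5b->2: ok.
cbac: 4c undefined. 4c->0: ok.
cbbc: 5c undefined. 5c->0: ok.
bcbcbc: 3c undefined. 3c->0: no, bcbcbc/bcbcbac meet in 0. 3c->1: ok.
All examples now run through 6 states with every (state, symbol) defined. Accept strings end in {1,2,3,5}, Reject strings end in {0,4}; accept={1,2,3,5}.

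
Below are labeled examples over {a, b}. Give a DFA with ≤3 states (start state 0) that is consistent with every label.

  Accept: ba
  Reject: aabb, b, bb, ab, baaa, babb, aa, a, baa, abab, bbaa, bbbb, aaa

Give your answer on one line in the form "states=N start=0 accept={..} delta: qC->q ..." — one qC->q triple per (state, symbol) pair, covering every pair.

states=3 start=0 accept={2} delta: 0a->0 0b->1 1a->2 1b->0 2a->0 2b->0

State merging on the prefix tree: take the shortest (then alphabetical) example prefix whose next move is undefined and point that move at state 0, else 1, else 2, ...; a target is out if some Accept/Reject pair would then sit in one state with the same input left (inseparable). If every existing state is out, open a new one.
a: 0a undefined. 0a->0: ok.
b: 0b undefined. 0b->0: no, ba/aabb meet in 0. Open state 1: 0b->1.
ba: 1a undefined. 1a->0: no, ba/baaa meet in 0. 1a->1: no, ba/b meet in 1. Open state 2: 1a->2.
bb: 1b undefined. 1b->0: ok.
baa: 2a undefined. 2a->0: ok.
bab: 2b undefined. 2b->0: ok.
All examples now run through 3 states with every (state, symbol) defined. Accept strings end in {2}, Reject strings end in {0,1}; accept={2}.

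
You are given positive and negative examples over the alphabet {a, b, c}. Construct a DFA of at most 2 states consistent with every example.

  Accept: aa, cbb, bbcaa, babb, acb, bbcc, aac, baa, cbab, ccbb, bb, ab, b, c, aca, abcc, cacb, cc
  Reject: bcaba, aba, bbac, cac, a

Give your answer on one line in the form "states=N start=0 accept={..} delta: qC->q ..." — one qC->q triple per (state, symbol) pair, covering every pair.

states=2 start=0 accept={0} delta: 0a->1 0b->0 0c->0 1a->0 1b->0 1c->1

Fold the examples into a partial DFA from state 0: repeatedly fix the first undefined (state, symbol) met by the shortest-then-alphabetical prefix, trying targets in increasing order and rejecting any under which an Accept and a Reject string meet in one state with the same remainder; add a state when all current targets are rejected. Accepting states are where Accept strings end.
a: 0a undefined. 0a->0: no, aa/a meet in 0. Open state 1: 0a->1.
b: 0b undefined. 0b->0: ok.
c: 0c undefined. 0c->0: ok.
aa: 1a undefined. 1a->0: ok.
ab: 1b undefined. 1b->0: ok.
ac: 1c undefined. 1c->0: no, aa/bbac meet in 0. 1c->1: ok.
All examples now run through 2 states with every (state, symbol) defined. Accept strings end in {0}, Reject strings end in {1}; accept={0}.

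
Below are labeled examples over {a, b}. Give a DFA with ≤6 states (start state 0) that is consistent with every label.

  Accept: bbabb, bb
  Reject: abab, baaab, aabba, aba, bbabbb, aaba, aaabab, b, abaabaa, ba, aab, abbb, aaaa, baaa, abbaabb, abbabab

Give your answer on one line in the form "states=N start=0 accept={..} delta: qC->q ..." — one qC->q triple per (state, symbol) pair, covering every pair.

states=4 start=0 accept={2} delta: 0a->0 0b->1 1a->0 1b->2 2a->3 2b->0 3a->1 3b->1

State merging on the prefix tree: take the shortest (then alphabetical) example prefix whose next move is undefined and point that move at state 0, else 1, else 2, ...; a target is out if some Accept/Reject pair would then sit in one state with the same input left (inseparable). If every existing state is out, open a new one.
a: 0a undefined. 0a->0: ok.
b: 0b undefined. 0b->0: no, bbabb/abab meet in 0. Open state 1: 0b->1.
ba: 1a undefined. 1a->0: ok.
bb: 1b undefined. 1b->0: no, bbabb/aabba meet in 0. 1b->1: no, bbabb/abab meet in 1. Open state 2: 1b->2.
bba: 2a undefined. 2a->0: no, bbabb/abbaabb meet in 2. 2a->1: no, bbabb/abbb meet in 2 with "b" left. 2a->2: no, bbabb/abbaabb meet in 2 with "bb" left. Open state 3: 2a->3.
abbb: 2b undefined. 2b->0: ok.
bbab: 3b undefined. 3b->0: no, bbabb/abab meet in 1. 3b->1: ok.
abbaa: 3a undefined. 3a->0: no, bbabb/abbaabb meet in 2. 3a->1: ok.
All examples now run through 4 states with every (state, symbol) defined. Accept strings end in {2}, Reject strings end in {0,1,3}; accept={2}.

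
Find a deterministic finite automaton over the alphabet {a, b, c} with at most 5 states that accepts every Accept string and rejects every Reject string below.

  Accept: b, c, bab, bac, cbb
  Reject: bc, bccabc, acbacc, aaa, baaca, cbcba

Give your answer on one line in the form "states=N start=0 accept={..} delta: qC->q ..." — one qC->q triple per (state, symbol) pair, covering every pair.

State merging on the prefix tree: take the shortest (then alphabetical) example prefix whose next move is undefined and point that move at state 0, else 1, else 2, ...; a target is out if some Accept/Reject pair would then sit in one state with the same input left (inseparable). If every existing state is out, open a new one.
a: 0a undefined. 0a->0: ok.
b: 0b undefined. 0b->0: no, b/aaa meet in 0. Open state 1: 0b->1.
c: 0c undefined. 0c->0: no, c/aaa meet in 0. 0c->1: ok.
ba: 1a undefined. 1a->0: ok.
bc: 1c undefined. 1c->0: ok.
cb: 1b undefined. 1b->0: ok.
All examples now run through 2 states with every (state, symbol) defined. Accept strings end in {1}, Reject strings end in {0}; accept={1}.

states=2 start=0 accept={1} delta: 0a->0 0b->1 0c->1 1a->0 1b->0 1c->0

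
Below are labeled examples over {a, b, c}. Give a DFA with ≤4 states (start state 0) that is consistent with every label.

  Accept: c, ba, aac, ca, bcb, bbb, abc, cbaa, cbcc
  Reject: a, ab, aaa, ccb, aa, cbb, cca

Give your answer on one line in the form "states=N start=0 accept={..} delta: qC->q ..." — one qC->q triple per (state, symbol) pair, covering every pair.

states=4 start=0 accept={2,3} delta: 0a->0 0b->1 0c->2 1a->2 1b->2 1c->2 2a->2 2b->3 2c->0 3a->1 3b->0 3c->0

Fold the examples into a partial DFA from state 0: repeatedly fix the first undefined (state, symbol) met by the shortest-then-alphabetical prefix, trying targets in increasing order and rejecting any under which an Accept and a Reject string meet in one state with the same remainder; add a state when all current targets are rejected. Accepting states are where Accept strings end.
a: 0a undefined. 0a->0: ok.
b: 0b undefined. 0b->0: no, ba/a meet in 0. Open state 1: 0b->1.
c: 0c undefined. 0c->0: no, c/a meet in 0. 0c->1: no, c/ab meet in 1. Open state 2: 0c->2.
ba: 1a undefined. 1a->0: no, ba/a meet in 0. 1a->1: no, ba/ab meet in 1. 1a->2: ok.
bb: 1b undefined. 1b->0: no, bbb/ab meet in 1. 1b->1: no, bbb/ab meet in 1. 1b->2: ok.
bc: 1c undefined. 1c->0: no, bcb/ab meet in 1. 1c->1: no, abc/ab meet in 1. 1c->2: ok.
ca: 2a undefined. 2a->0: no, ca/a meet in 0. 2a->1: no, ca/ab meet in 1. 2a->2: ok.
cb: 2b undefined. 2b->0: no, bcb/a meet in 0. 2b->1: no, c/cbb meet in 2. 2b->2: no, c/cbb meet in 2. Open state 3: 2b->3.
cc: 2c undefined. 2c->0: ok.
cba: 3a undefined. 3a->0: no, cbaa/a meet in 0. 3a->1: ok.
cbb: 3b undefined. 3b->0: ok.
cbc: 3c undefined. 3c->0: ok.
All examples now run through 4 states with every (state, symbol) defined. Accept strings end in {2,3}, Reject strings end in {0,1}; accept={2,3}.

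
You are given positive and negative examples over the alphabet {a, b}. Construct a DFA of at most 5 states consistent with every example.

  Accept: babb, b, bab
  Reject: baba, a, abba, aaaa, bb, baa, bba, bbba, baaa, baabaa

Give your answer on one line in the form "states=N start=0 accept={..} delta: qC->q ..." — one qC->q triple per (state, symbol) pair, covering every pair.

states=4 start=0 accept={1,3} delta: 0a->0 0b->1 1a->2 1b->0 2a->0 2b->3 3a->0 3b->1

Grow the machine one transition at a time. Run the examples from 0; the earliest place one falls off (shortest prefix, ties alphabetical) gets sent to the lowest-numbered state that keeps every Accept/Reject pair distinguishable — a pair clashes when both reach the same state with identical unread suffix — and to a fresh state only if none does.
a: 0a undefined. 0a->0: ok.
b: 0b undefined. 0b->0: no, babb/baba meet in 0. Open state 1: 0b->1.
ba: 1a undefined. 1a->0: no, babb/bb meet in 1 with "b" left. 1a->1: no, b/baa meet in 1. Open state 2: 1a->2.
bb: 1b undefined. 1b->0: ok.
baa: 2a undefined. 2a->0: ok.
bab: 2b undefined. 2b->0: no, bab/baba meet in 0. 2b->1: no, babb/a meet in 0. 2b->2: no, babb/bbba meet in 2. Open state 3: 2b->3.
baba: 3a undefined. 3a->0: ok.
babb: 3b undefined. 3b->0: no, babb/baba meet in 0. 3b->1: ok.
All examples now run through 4 states with every (state, symbol) defined. Accept strings end in {1,3}, Reject strings end in {0,2}; accept={1,3}.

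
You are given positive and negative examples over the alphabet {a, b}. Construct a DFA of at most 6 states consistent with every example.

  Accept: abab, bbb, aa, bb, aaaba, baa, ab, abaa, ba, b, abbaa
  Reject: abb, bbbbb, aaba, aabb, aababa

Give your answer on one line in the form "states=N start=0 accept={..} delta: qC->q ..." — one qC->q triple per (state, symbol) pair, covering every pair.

Fold the examples into a partial DFA from state 0: repeatedly fix the first undefined (state, symbol) met by the shortest-then-alphabetical prefix, trying targets in increasing order and rejecting any under which an Accept and a Reject string meet in one state with the same remainder; add a state when all current targets are rejected. Accepting states are where Accept strings end.
a: 0a undefined. 0a->0: no, bb/abb meet in 0 with "bb" left. Open state 1: 0a->1.
b: 0b undefined. 0b->0: no, bbb/bbbbb meet in 0. 0b->1: no, bbb/abb meet in 1 with "bb" left. Open state 2: 0b->2.
aa: 1a undefined. 1a->0: no, bb/aabb meet in 2 with "b" left. 1a->1: no, aaaba/aaba meet in 1 with "ba" left. 1a->2: no, bbb/aabb meet in 2 with "bb" left. Open state 3: 1a->3.
ab: 1b undefined. 1b->0: no, b/abb meet in 2. 1b->1: no, ab/abb meet in 1. 1b->2: no, bb/abb meet in 2 with "b" left. 1b->3: ok.
ba: 2a undefined. 2a->0: ok.
bb: 2b undefined. 2b->0: no, bbb/bbbbb meet in 2. 2b->1: ok.
aaa: 3a undefined. 3a->0: ok.
aab: 3b undefined. 3b->0: no, abab/bbbbb meet in 2. 3b->1: no, bbb/bbbbb meet in 3. 3b->2: no, abab/abb meet in 2. 3b->3: no, bbb/abb meet in 3. Open state 4: 3b->4.
aaba: 4a undefined. 4a->0: no, aaaba/aaba meet in 0. 4a->1: no, bb/aaba meet in 1. 4a->2: no, abab/aaba meet in 2. 4a->3: no, bbb/aaba meet in 3. 4a->4: no, abbaa/abb meet in 4. Open state 5: 4a->5.
aabb: 4b undefined. 4b->0: no, aaaba/bbbbb meet in 0. 4b->1: no, bb/bbbbb meet in 1. 4b->2: no, abab/bbbbb meet in 2. 4b->3: no, bbb/bbbbb meet in 3. 4b->4: ok.
aabab: 5b undefined. 5b->0: no, bb/aababa meet in 1. 5b->1: no, bbb/aababa meet in 3. 5b->2: no, aaaba/aababa meet in 0. 5b->3: no, aaaba/aababa meet in 0. 5b->4: ok.
abbaa: 5a undefined. 5a->0: ok.
All examples now run through 6 states with every (state, symbol) defined. Accept strings end in {0,1,2,3}, Reject strings end in {4,5}; accept={0,1,2,3}.

states=6 start=0 accept={0,1,2,3} delta: 0a->1 0b->2 1a->3 1b->3 2a->0 2b->1 3a->0 3b->4 4a->5 4b->4 5a->0 5b->4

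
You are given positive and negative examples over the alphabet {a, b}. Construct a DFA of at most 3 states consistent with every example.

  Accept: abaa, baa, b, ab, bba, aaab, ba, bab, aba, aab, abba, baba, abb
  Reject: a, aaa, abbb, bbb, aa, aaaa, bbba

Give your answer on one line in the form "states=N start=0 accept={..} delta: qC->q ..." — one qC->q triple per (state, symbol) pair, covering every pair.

states=3 start=0 accept={1,2} delta: 0a->0 0b->1 1a->1 1b->2 2a->1 2b->0

Fold the examples into a partial DFA from state 0: repeatedly fix the first undefined (state, symbol) met by the shortest-then-alphabetical prefix, trying targets in increasing order and rejecting any under which an Accept and a Reject string meet in one state with the same remainder; add a state when all current targets are rejected. Accepting states are where Accept strings end.
a: 0a undefined. 0a->0: ok.
b: 0b undefined. 0b->0: no, abaa/a meet in 0. Open state 1: 0b->1.
ba: 1a undefined. 1a->0: no, abaa/a meet in 0. 1a->1: ok.
bb: 1b undefined. 1b->0: no, abaa/abbb meet in 1. 1b->1: no, abaa/abbb meet in 1. Open state 2: 1b->2.
bba: 2a undefined. 2a->0: no, bba/a meet in 0. 2a->1: ok.
bbb: 2b undefined. 2b->0: ok.
All examples now run through 3 states with every (state, symbol) defined. Accept strings end in {1,2}, Reject strings end in {0}; accept={1,2}.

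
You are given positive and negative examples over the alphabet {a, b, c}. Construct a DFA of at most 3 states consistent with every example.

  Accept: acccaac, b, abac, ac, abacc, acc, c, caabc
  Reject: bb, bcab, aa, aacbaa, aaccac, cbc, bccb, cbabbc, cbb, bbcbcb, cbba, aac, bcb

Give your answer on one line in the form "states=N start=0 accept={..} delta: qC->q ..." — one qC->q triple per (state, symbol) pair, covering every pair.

states=3 start=0 accept={1} delta: 0a->1 0b->1 0c->1 1a->2 1b->2 1c->1 2a->0 2b->2 2c->0

Grow the machine one transition at a time. Run the examples from 0; the earliest place one falls off (shortest prefix, ties alphabetical) gets sent to the lowest-numbered state that keeps every Accept/Reject pair distinguishable — a pair clashes when both reach the same state with identical unread suffix — and to a fresh state only if none does.
a: 0a undefined. 0a->0: no, ac/aac meet in 0 with "c" left. Open state 1: 0a->1.
b: 0b undefined. 0b->0: no, b/bb meet in 0. 0b->1: ok.
c: 0c undefined. 0c->0: no, ac/cbc meet in 1 with "c" left. 0c->1: ok.
aa: 1a undefined. 1a->0: no, b/aac meet in 1. 1a->1: no, b/aa meet in 1. Open state 2: 1a->2.
ab: 1b undefined. 1b->0: no, b/cbc meet in 1. 1b->1: no, b/bb meet in 1. 1b->2: ok.
ac: 1c undefined. 1c->0: no, acccaac/cbc meet in 2 with "c" left. 1c->1: ok.
aac: 2c undefined. 2c->0: ok.
aba: 2a undefined. 2a->0: ok.
cbb: 2b undefined. 2b->0: no, acccaac/cbba meet in 1. 2b->1: no, acccaac/bcab meet in 1. 2b->2: ok.
All examples now run through 3 states with every (state, symbol) defined. Accept strings end in {1}, Reject strings end in {0,2}; accept={1}.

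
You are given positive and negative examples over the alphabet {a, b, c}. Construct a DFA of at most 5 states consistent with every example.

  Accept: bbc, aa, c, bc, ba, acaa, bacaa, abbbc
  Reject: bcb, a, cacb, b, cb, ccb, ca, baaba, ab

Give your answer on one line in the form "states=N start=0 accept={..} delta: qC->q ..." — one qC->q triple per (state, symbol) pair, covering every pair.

states=3 start=0 accept={0} delta: 0a->1 0b->1 0c->0 1a->0 1b->2 1c->0 2a->1 2b->0 2c->0

Fold the examples into a partial DFA from state 0: repeatedly fix the first undefined (state, symbol) met by the shortest-then-alphabetical prefix, trying targets in increasing order and rejecting any under which an Accept and a Reject string meet in one state with the same remainder; add a state when all current targets are rejected. Accepting states are where Accept strings end.
a: 0a undefined. 0a->0: no, aa/a meet in 0. Open state 1: 0a->1.
b: 0b undefined. 0b->0: no, ba/a meet in 1. 0b->1: ok.
c: 0c undefined. 0c->0: ok.
aa: 1a undefined. 1a->0: ok.
ab: 1b undefined. 1b->0: no, bbc/ab meet in 0. 1b->1: no, aa/baaba meet in 0. Open state 2: 1b->2.
ac: 1c undefined. 1c->0: ok.
abb: 2b undefined. 2b->0: ok.
bbc: 2c undefined. 2c->0: ok.
baaba: 2a undefined. 2a->0: no, bbc/baaba meet in 0. 2a->1: ok.
All examples now run through 3 states with every (state, symbol) defined. Accept strings end in {0}, Reject strings end in {1,2}; accept={0}.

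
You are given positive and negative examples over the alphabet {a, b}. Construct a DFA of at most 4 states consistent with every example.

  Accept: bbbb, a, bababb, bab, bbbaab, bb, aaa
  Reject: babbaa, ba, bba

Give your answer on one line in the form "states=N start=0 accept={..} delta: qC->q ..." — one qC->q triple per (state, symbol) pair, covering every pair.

Grow the machine one transition at a time. Run the examples from 0; the earliest place one falls off (shortest prefix, ties alphabetical) gets sent to the lowest-numbered state that keeps every Accept/Reject pair distinguishable — a pair clashes when both reach the same state with identical unread suffix — and to a fresh state only if none does.
a: 0a undefined. 0a->0: ok.
b: 0b undefined. 0b->0: no, bbbb/babbaa meet in 0. Open state 1: 0b->1.
ba: 1a undefined. 1a->0: no, a/ba meet in 0. 1a->1: ok.
bb: 1b undefined. 1b->0: no, bbbb/bba meet in 0. 1b->1: no, bbbb/babbaa meet in 1. Open state 2: 1b->2.
bba: 2a undefined. 2a->0: no, a/bba meet in 0. 2a->1: ok.
bbb: 2b undefined. 2b->0: no, bbbb/ba meet in 1. 2b->1: no, bababb/babbaa meet in 1. 2b->2: ok.
All examples now run through 3 states with every (state, symbol) defined. Accept strings end in {0,2}, Reject strings end in {1}; accept={0,2}.

states=3 start=0 accept={0,2} delta: 0a->0 0b->1 1a->1 1b->2 2a->1 2b->2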